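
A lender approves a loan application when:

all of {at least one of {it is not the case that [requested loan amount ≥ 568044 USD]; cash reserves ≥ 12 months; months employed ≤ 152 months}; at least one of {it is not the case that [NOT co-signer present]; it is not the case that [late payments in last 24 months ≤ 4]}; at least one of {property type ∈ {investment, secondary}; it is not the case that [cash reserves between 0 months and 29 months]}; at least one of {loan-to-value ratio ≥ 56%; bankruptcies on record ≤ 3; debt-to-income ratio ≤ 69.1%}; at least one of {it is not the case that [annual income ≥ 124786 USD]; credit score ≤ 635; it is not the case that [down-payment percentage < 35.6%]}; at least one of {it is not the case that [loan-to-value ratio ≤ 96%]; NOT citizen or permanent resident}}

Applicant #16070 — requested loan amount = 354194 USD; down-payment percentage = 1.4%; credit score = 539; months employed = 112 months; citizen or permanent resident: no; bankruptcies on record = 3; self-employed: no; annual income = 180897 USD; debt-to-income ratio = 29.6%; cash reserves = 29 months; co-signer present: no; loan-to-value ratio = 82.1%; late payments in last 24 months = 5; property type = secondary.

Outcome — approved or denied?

Atomic conditions:
  requested loan amount ≥ 568044 USD: 354194 ≥ 568044 is false
  cash reserves ≥ 12 months: 29 ≥ 12 is true
  months employed ≤ 152 months: 112 ≤ 152 is true
  NOT co-signer present: no → true
  late payments in last 24 months ≤ 4: 5 ≤ 4 is false
  property type ∈ {investment, secondary}: secondary is in the set → true
  cash reserves between 0 months and 29 months: 29 in [0, 29] is true
  loan-to-value ratio ≥ 56%: 82.1 ≥ 56 is true
  bankruptcies on record ≤ 3: 3 ≤ 3 is true
  debt-to-income ratio ≤ 69.1%: 29.6 ≤ 69.1 is true
  annual income ≥ 124786 USD: 180897 ≥ 124786 is true
  credit score ≤ 635: 539 ≤ 635 is true
  down-payment percentage < 35.6%: 1.4 < 35.6 is true
  loan-to-value ratio ≤ 96%: 82.1 ≤ 96 is true
  NOT citizen or permanent resident: no → true
Combine:
[1.1] NOT false = true
[1] true OR true OR true = true
[2.1] NOT true = false
[2.2] NOT false = true
[2] false OR true = true
[3.2] NOT true = false
[3] true OR false = true
[4] true OR true OR true = true
[5.1] NOT true = false
[5.3] NOT true = false
[5] false OR true OR false = true
[6.1] NOT true = false
[6] false OR true = true
[root] true AND true AND true AND true AND true AND true = true
Overall: true → approved

Approved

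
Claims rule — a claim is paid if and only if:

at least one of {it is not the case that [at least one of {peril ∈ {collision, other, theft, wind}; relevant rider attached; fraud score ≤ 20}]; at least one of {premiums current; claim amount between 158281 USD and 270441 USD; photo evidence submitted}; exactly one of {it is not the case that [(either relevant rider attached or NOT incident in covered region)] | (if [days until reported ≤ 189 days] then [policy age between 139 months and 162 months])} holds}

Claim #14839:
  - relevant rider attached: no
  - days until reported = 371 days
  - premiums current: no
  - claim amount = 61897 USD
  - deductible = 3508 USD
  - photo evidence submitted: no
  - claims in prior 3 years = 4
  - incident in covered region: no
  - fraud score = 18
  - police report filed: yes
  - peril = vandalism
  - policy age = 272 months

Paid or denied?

Paid

Atomic conditions:
  peril ∈ {collision, other, theft, wind}: vandalism is not in the set → false
  relevant rider attached: no → false
  fraud score ≤ 20: 18 ≤ 20 is true
  premiums current: no → false
  claim amount between 158281 USD and 270441 USD: 61897 in [158281, 270441] is false
  photo evidence submitted: no → false
  NOT incident in covered region: no → true
  days until reported ≤ 189 days: 371 ≤ 189 is false
  policy age between 139 months and 162 months: 272 in [139, 162] is false
Combine:
[1.1] false OR false OR true = true
[1] NOT true = false
[2] false OR false OR false = false
[3.1.1] false OR true = true
[3.1] NOT true = false
[3.2] false → false (antecedent false ⇒ implication holds) = true
[3] exactly-one(false, true) = true
[root] false OR false OR true = true
Overall: true → paid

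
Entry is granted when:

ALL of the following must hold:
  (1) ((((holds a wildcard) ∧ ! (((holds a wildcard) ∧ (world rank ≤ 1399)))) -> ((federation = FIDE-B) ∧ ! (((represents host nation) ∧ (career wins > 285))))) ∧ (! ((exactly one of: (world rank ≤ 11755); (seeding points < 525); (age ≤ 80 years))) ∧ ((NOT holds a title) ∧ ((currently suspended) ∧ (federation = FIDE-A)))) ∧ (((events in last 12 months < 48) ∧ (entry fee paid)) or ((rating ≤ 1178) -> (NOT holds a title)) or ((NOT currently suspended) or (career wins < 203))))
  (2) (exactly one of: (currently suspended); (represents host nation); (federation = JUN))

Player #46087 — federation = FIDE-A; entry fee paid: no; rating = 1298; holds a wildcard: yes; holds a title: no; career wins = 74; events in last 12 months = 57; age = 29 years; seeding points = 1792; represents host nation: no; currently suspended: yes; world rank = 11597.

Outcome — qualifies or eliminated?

Atomic conditions:
  holds a wildcard: yes → true
  world rank ≤ 1399: 11597 ≤ 1399 is false
  federation = FIDE-B: FIDE-A == FIDE-B is false
  represents host nation: no → false
  career wins > 285: 74 > 285 is false
  world rank ≤ 11755: 11597 ≤ 11755 is true
  seeding points < 525: 1792 < 525 is false
  age ≤ 80 years: 29 ≤ 80 is true
  NOT holds a title: no → true
  currently suspended: yes → true
  federation = FIDE-A: FIDE-A == FIDE-A is true
  events in last 12 months < 48: 57 < 48 is false
  entry fee paid: no → false
  rating ≤ 1178: 1298 ≤ 1178 is false
  NOT currently suspended: yes → false
  career wins < 203: 74 < 203 is true
  federation = JUN: FIDE-A == JUN is false
Combine:
[1.1.1.2.1] true AND false = false
[1.1.1.2] NOT false = true
[1.1.1] true AND true = true
[1.1.2.2.1] false AND false = false
[1.1.2.2] NOT false = true
[1.1.2] false AND true = false
[1.1] true → false = false
[1.2.1.1] exactly-one(true, false, true) = false
[1.2.1] NOT false = true
[1.2.2.2] true AND true = true
[1.2.2] true AND true = true
[1.2] true AND true = true
[1.3.1] false AND false = false
[1.3.2] false → true (antecedent false ⇒ implication holds) = true
[1.3.3] false OR true = true
[1.3] false OR true OR true = true
[1] false AND true AND true = false
[2] exactly-one(true, false, false) = true
[root] false AND true = false
Overall: false → eliminated

Eliminated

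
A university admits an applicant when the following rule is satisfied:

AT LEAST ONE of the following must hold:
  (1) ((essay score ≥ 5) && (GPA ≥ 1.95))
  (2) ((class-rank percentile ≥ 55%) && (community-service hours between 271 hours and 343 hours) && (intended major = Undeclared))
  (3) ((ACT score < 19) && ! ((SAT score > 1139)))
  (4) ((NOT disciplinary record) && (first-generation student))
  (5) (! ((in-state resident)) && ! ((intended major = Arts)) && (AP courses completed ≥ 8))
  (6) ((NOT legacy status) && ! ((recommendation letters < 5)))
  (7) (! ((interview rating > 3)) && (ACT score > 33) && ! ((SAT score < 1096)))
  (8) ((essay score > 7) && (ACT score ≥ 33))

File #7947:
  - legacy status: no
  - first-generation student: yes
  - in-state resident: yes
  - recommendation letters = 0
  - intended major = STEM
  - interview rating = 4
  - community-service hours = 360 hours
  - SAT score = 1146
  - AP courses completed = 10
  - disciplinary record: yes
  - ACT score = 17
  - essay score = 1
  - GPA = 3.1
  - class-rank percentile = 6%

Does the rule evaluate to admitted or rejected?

Atomic conditions:
  essay score ≥ 5: 1 ≥ 5 is false
  GPA ≥ 1.95: 3.1 ≥ 1.95 is true
  class-rank percentile ≥ 55%: 6 ≥ 55 is false
  community-service hours between 271 hours and 343 hours: 360 in [271, 343] is false
  intended major = Undeclared: STEM == Undeclared is false
  ACT score < 19: 17 < 19 is true
  SAT score > 1139: 1146 > 1139 is true
  NOT disciplinary record: yes → false
  first-generation student: yes → true
  in-state resident: yes → true
  intended major = Arts: STEM == Arts is false
  AP courses completed ≥ 8: 10 ≥ 8 is true
  NOT legacy status: no → true
  recommendation letters < 5: 0 < 5 is true
  interview rating > 3: 4 > 3 is true
  ACT score > 33: 17 > 33 is false
  SAT score < 1096: 1146 < 1096 is false
  essay score > 7: 1 > 7 is false
  ACT score ≥ 33: 17 ≥ 33 is false
Combine:
[1] false AND true = false
[2] false AND false AND false = false
[3.2] NOT true = false
[3] true AND false = false
[4] false AND true = false
[5.1] NOT true = false
[5.2] NOT false = true
[5] false AND true AND true = false
[6.2] NOT true = false
[6] true AND false = false
[7.1] NOT true = false
[7.3] NOT false = true
[7] false AND false AND true = false
[8] false AND false = false
[root] false OR false OR false OR false OR false OR false OR false OR false = false
Overall: false → rejected

Rejected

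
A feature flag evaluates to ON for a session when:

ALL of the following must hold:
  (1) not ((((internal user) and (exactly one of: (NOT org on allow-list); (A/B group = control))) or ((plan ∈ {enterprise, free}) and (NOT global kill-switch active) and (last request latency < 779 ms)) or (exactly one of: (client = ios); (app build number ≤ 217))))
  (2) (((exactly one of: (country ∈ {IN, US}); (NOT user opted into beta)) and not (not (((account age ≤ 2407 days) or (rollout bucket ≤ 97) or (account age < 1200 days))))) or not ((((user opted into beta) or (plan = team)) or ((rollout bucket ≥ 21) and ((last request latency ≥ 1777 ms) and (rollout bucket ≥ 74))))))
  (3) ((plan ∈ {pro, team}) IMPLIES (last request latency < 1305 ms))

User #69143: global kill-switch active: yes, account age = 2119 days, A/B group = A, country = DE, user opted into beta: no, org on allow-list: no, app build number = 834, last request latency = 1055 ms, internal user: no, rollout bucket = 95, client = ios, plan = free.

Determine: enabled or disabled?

Atomic conditions:
  internal user: no → false
  NOT org on allow-list: no → true
  A/B group = control: A == control is false
  plan ∈ {enterprise, free}: free is in the set → true
  NOT global kill-switch active: yes → false
  last request latency < 779 ms: 1055 < 779 is false
  client = ios: ios == ios is true
  app build number ≤ 217: 834 ≤ 217 is false
  country ∈ {IN, US}: DE is not in the set → false
  NOT user opted into beta: no → true
  account age ≤ 2407 days: 2119 ≤ 2407 is true
  rollout bucket ≤ 97: 95 ≤ 97 is true
  account age < 1200 days: 2119 < 1200 is false
  user opted into beta: no → false
  plan = team: free == team is false
  rollout bucket ≥ 21: 95 ≥ 21 is true
  last request latency ≥ 1777 ms: 1055 ≥ 1777 is false
  rollout bucket ≥ 74: 95 ≥ 74 is true
  plan ∈ {pro, team}: free is not in the set → false
  last request latency < 1305 ms: 1055 < 1305 is true
Combine:
[1.1.1.2] exactly-one(true, false) = true
[1.1.1] false AND true = false
[1.1.2] true AND false AND false = false
[1.1.3] exactly-one(true, false) = true
[1.1] false OR false OR true = true
[1] NOT true = false
[2.1.1] exactly-one(false, true) = true
[2.1.2.1.1] true OR true OR false = true
[2.1.2.1] NOT true = false
[2.1.2] NOT false = true
[2.1] true AND true = true
[2.2.1.1] false OR false = false
[2.2.1.2.2] false AND true = false
[2.2.1.2] true AND false = false
[2.2.1] false OR false = false
[2.2] NOT false = true
[2] true OR true = true
[3] false → true (antecedent false ⇒ implication holds) = true
[root] false AND true AND true = false
Overall: false → disabled

Disabled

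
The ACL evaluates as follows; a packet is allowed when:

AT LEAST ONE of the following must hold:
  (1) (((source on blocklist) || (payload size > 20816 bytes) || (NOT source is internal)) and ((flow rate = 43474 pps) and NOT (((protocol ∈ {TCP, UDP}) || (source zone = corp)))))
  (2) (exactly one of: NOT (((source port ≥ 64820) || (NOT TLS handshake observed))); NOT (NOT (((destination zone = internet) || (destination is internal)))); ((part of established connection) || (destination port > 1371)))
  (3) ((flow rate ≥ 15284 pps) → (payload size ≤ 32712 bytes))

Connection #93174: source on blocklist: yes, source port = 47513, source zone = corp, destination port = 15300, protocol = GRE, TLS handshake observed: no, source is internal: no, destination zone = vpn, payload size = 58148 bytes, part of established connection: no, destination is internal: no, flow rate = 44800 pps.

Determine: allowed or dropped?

Allowed

Atomic conditions:
  source on blocklist: yes → true
  payload size > 20816 bytes: 58148 > 20816 is true
  NOT source is internal: no → true
  flow rate = 43474 pps: 44800 == 43474 is false
  protocol ∈ {TCP, UDP}: GRE is not in the set → false
  source zone = corp: corp == corp is true
  source port ≥ 64820: 47513 ≥ 64820 is false
  NOT TLS handshake observed: no → true
  destination zone = internet: vpn == internet is false
  destination is internal: no → false
  part of established connection: no → false
  destination port > 1371: 15300 > 1371 is true
  flow rate ≥ 15284 pps: 44800 ≥ 15284 is true
  payload size ≤ 32712 bytes: 58148 ≤ 32712 is false
Combine:
[1.1] true OR true OR true = true
[1.2.2.1] false OR true = true
[1.2.2] NOT true = false
[1.2] false AND false = false
[1] true AND false = false
[2.1.1] false OR true = true
[2.1] NOT true = false
[2.2.1.1] false OR false = false
[2.2.1] NOT false = true
[2.2] NOT true = false
[2.3] false OR true = true
[2] exactly-one(false, false, true) = true
[3] true → false = false
[root] false OR true OR false = true
Overall: true → allowed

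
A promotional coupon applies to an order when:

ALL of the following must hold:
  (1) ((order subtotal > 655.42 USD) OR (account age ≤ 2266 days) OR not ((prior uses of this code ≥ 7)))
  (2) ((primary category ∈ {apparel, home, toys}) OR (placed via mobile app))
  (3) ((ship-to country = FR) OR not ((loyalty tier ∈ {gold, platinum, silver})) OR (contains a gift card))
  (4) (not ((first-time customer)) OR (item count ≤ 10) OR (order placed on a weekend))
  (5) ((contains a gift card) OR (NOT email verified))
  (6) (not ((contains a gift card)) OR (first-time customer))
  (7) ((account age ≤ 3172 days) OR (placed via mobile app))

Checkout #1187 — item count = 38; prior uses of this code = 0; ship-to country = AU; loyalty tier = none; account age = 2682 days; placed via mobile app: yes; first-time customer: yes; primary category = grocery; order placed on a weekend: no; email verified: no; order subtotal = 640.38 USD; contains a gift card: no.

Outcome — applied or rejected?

Atomic conditions:
  order subtotal > 655.42 USD: 640.38 > 655.42 is false
  account age ≤ 2266 days: 2682 ≤ 2266 is false
  prior uses of this code ≥ 7: 0 ≥ 7 is false
  primary category ∈ {apparel, home, toys}: grocery is not in the set → false
  placed via mobile app: yes → true
  ship-to country = FR: AU == FR is false
  loyalty tier ∈ {gold, platinum, silver}: none is not in the set → false
  contains a gift card: no → false
  first-time customer: yes → true
  item count ≤ 10: 38 ≤ 10 is false
  order placed on a weekend: no → false
  NOT email verified: no → true
  account age ≤ 3172 days: 2682 ≤ 3172 is true
Combine:
[1.3] NOT false = true
[1] false OR false OR true = true
[2] false OR true = true
[3.2] NOT false = true
[3] false OR true OR false = true
[4.1] NOT true = false
[4] false OR false OR false = false
[5] false OR true = true
[6.1] NOT false = true
[6] true OR true = true
[7] true OR true = true
[root] true AND true AND true AND false AND true AND true AND true = false
Overall: false → rejected

Rejected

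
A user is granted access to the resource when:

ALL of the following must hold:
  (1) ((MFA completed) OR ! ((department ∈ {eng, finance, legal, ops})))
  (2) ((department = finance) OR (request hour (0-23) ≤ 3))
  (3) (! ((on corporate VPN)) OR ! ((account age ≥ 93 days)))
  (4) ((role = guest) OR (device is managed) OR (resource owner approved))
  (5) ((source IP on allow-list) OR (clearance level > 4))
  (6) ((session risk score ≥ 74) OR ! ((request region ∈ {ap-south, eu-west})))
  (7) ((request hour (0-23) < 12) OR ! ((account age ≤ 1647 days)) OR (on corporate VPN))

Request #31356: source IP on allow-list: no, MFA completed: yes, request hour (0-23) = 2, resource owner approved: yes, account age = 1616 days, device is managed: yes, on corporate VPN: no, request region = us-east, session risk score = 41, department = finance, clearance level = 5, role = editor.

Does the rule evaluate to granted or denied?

Atomic conditions:
  MFA completed: yes → true
  department ∈ {eng, finance, legal, ops}: finance is in the set → true
  department = finance: finance == finance is true
  request hour (0-23) ≤ 3: 2 ≤ 3 is true
  on corporate VPN: no → false
  account age ≥ 93 days: 1616 ≥ 93 is true
  role = guest: editor == guest is false
  device is managed: yes → true
  resource owner approved: yes → true
  source IP on allow-list: no → false
  clearance level > 4: 5 > 4 is true
  session risk score ≥ 74: 41 ≥ 74 is false
  request region ∈ {ap-south, eu-west}: us-east is not in the set → false
  request hour (0-23) < 12: 2 < 12 is true
  account age ≤ 1647 days: 1616 ≤ 1647 is true
Combine:
[1.2] NOT true = false
[1] true OR false = true
[2] true OR true = true
[3.1] NOT false = true
[3.2] NOT true = false
[3] true OR false = true
[4] false OR true OR true = true
[5] false OR true = true
[6.2] NOT false = true
[6] false OR true = true
[7.2] NOT true = false
[7] true OR false OR false = true
[root] true AND true AND true AND true AND true AND true AND true = true
Overall: true → granted

Granted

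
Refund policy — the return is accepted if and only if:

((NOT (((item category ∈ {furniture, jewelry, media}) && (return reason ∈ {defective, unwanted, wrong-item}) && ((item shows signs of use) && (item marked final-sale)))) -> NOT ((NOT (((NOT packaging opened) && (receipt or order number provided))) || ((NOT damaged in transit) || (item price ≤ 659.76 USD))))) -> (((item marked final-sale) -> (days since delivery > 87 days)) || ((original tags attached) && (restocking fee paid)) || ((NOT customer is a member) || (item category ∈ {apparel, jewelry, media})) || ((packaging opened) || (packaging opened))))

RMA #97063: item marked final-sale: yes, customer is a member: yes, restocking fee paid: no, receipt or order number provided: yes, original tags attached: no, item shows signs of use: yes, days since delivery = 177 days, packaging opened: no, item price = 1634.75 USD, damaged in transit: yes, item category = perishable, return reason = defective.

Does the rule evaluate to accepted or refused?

Accepted

Atomic conditions:
  item category ∈ {furniture, jewelry, media}: perishable is not in the set → false
  return reason ∈ {defective, unwanted, wrong-item}: defective is in the set → true
  item shows signs of use: yes → true
  item marked final-sale: yes → true
  NOT packaging opened: no → true
  receipt or order number provided: yes → true
  NOT damaged in transit: yes → false
  item price ≤ 659.76 USD: 1634.75 ≤ 659.76 is false
  days since delivery > 87 days: 177 > 87 is true
  original tags attached: no → false
  restocking fee paid: no → false
  NOT customer is a member: yes → false
  item category ∈ {apparel, jewelry, media}: perishable is not in the set → false
  packaging opened: no → false
Combine:
[1.1.1.3] true AND true = true
[1.1.1] false AND true AND true = false
[1.1] NOT false = true
[1.2.1.1.1] true AND true = true
[1.2.1.1] NOT true = false
[1.2.1.2] false OR false = false
[1.2.1] false OR false = false
[1.2] NOT false = true
[1] true → true = true
[2.1] true → true = true
[2.2] false AND false = false
[2.3] false OR false = false
[2.4] false OR false = false
[2] true OR false OR false OR false = true
[root] true → true = true
Overall: true → accepted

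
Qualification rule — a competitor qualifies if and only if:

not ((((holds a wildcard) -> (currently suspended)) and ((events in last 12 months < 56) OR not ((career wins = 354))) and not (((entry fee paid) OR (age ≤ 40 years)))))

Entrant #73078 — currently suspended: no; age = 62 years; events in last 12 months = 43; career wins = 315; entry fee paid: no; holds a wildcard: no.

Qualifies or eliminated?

Eliminated

Atomic conditions:
  holds a wildcard: no → false
  currently suspended: no → false
  events in last 12 months < 56: 43 < 56 is true
  career wins = 354: 315 == 354 is false
  entry fee paid: no → false
  age ≤ 40 years: 62 ≤ 40 is false
Combine:
[1.1] false → false (antecedent false ⇒ implication holds) = true
[1.2.2] NOT false = true
[1.2] true OR true = true
[1.3.1] false OR false = false
[1.3] NOT false = true
[1] true AND true AND true = true
[root] NOT true = false
Overall: false → eliminated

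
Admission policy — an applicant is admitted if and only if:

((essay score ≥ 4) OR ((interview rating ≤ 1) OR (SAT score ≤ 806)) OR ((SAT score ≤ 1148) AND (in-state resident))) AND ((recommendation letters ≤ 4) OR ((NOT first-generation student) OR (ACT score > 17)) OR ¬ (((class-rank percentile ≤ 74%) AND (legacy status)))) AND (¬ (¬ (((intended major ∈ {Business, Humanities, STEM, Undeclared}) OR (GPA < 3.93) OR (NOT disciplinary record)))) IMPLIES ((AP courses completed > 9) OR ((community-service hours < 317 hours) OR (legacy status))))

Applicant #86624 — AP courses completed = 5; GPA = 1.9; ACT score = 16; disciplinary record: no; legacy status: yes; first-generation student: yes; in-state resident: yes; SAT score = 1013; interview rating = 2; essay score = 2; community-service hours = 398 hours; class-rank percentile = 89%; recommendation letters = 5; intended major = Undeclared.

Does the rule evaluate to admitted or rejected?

Admitted

Atomic conditions:
  essay score ≥ 4: 2 ≥ 4 is false
  interview rating ≤ 1: 2 ≤ 1 is false
  SAT score ≤ 806: 1013 ≤ 806 is false
  SAT score ≤ 1148: 1013 ≤ 1148 is true
  in-state resident: yes → true
  recommendation letters ≤ 4: 5 ≤ 4 is false
  NOT first-generation student: yes → false
  ACT score > 17: 16 > 17 is false
  class-rank percentile ≤ 74%: 89 ≤ 74 is false
  legacy status: yes → true
  intended major ∈ {Business, Humanities, STEM, Undeclared}: Undeclared is in the set → true
  GPA < 3.93: 1.9 < 3.93 is true
  NOT disciplinary record: no → true
  AP courses completed > 9: 5 > 9 is false
  community-service hours < 317 hours: 398 < 317 is false
Combine:
[1.2] false OR false = false
[1.3] true AND true = true
[1] false OR false OR true = true
[2.2] false OR false = false
[2.3.1] false AND true = false
[2.3] NOT false = true
[2] false OR false OR true = true
[3.1.1.1] true OR true OR true = true
[3.1.1] NOT true = false
[3.1] NOT false = true
[3.2.2] false OR true = true
[3.2] false OR true = true
[3] true → true = true
[root] true AND true AND true = true
Overall: true → admitted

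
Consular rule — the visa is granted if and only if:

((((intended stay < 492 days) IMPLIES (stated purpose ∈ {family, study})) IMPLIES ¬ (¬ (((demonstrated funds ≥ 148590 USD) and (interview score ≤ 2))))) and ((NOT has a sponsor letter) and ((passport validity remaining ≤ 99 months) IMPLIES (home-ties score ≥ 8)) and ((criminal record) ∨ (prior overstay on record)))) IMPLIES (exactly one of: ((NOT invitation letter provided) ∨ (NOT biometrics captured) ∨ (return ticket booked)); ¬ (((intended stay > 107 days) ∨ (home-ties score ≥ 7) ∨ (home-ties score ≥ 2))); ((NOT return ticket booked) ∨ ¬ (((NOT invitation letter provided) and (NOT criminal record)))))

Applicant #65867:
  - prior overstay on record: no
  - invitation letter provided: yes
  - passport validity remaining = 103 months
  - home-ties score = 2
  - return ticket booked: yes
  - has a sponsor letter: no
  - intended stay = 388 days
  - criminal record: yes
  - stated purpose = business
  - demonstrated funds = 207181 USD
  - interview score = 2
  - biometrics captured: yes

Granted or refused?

Atomic conditions:
  intended stay < 492 days: 388 < 492 is true
  stated purpose ∈ {family, study}: business is not in the set → false
  demonstrated funds ≥ 148590 USD: 207181 ≥ 148590 is true
  interview score ≤ 2: 2 ≤ 2 is true
  NOT has a sponsor letter: no → true
  passport validity remaining ≤ 99 months: 103 ≤ 99 is false
  home-ties score ≥ 8: 2 ≥ 8 is false
  criminal record: yes → true
  prior overstay on record: no → false
  NOT invitation letter provided: yes → false
  NOT biometrics captured: yes → false
  return ticket booked: yes → true
  intended stay > 107 days: 388 > 107 is true
  home-ties score ≥ 7: 2 ≥ 7 is false
  home-ties score ≥ 2: 2 ≥ 2 is true
  NOT return ticket booked: yes → false
  NOT criminal record: yes → false
Combine:
[1.1.1] true → false = false
[1.1.2.1.1] true AND true = true
[1.1.2.1] NOT true = false
[1.1.2] NOT false = true
[1.1] false → true (antecedent false ⇒ implication holds) = true
[1.2.2] false → false (antecedent false ⇒ implication holds) = true
[1.2.3] true OR false = true
[1.2] true AND true AND true = true
[1] true AND true = true
[2.1] false OR false OR true = true
[2.2.1] true OR false OR true = true
[2.2] NOT true = false
[2.3.2.1] false AND false = false
[2.3.2] NOT false = true
[2.3] false OR true = true
[2] exactly-one(true, false, true) = false
[root] true → false = false
Overall: false → refused

Refused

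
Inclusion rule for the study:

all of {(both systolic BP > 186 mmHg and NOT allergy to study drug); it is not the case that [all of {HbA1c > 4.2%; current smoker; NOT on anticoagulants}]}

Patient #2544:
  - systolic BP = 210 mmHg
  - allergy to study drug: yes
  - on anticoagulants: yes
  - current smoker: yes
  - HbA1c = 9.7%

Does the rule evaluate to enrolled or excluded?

Excluded

Atomic conditions:
  systolic BP > 186 mmHg: 210 > 186 is true
  NOT allergy to study drug: yes → false
  HbA1c > 4.2%: 9.7 > 4.2 is true
  current smoker: yes → true
  NOT on anticoagulants: yes → false
Combine:
[1] true AND false = false
[2.1] true AND true AND false = false
[2] NOT false = true
[root] false AND true = false
Overall: false → excluded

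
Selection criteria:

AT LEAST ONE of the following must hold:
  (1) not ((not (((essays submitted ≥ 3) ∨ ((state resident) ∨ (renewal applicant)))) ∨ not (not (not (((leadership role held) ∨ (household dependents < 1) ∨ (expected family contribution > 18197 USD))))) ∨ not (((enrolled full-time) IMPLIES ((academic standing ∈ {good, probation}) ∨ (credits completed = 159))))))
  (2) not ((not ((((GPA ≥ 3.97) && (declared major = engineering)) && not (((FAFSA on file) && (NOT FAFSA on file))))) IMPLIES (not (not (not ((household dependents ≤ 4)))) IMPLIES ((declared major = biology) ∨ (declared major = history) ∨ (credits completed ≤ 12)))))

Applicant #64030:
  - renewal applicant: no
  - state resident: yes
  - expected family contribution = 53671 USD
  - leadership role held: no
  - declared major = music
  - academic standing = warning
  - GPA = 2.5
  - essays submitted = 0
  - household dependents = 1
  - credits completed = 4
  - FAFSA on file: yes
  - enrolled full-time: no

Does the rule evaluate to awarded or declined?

Atomic conditions:
  essays submitted ≥ 3: 0 ≥ 3 is false
  state resident: yes → true
  renewal applicant: no → false
  leadership role held: no → false
  household dependents < 1: 1 < 1 is false
  expected family contribution > 18197 USD: 53671 > 18197 is true
  enrolled full-time: no → false
  academic standing ∈ {good, probation}: warning is not in the set → false
  credits completed = 159: 4 == 159 is false
  GPA ≥ 3.97: 2.5 ≥ 3.97 is false
  declared major = engineering: music == engineering is false
  FAFSA on file: yes → true
  NOT FAFSA on file: yes → false
  household dependents ≤ 4: 1 ≤ 4 is true
  declared major = biology: music == biology is false
  declared major = history: music == history is false
  credits completed ≤ 12: 4 ≤ 12 is true
Combine:
[1.1.1.1.2] true OR false = true
[1.1.1.1] false OR true = true
[1.1.1] NOT true = false
[1.1.2.1.1.1] false OR false OR true = true
[1.1.2.1.1] NOT true = false
[1.1.2.1] NOT false = true
[1.1.2] NOT true = false
[1.1.3.1.2] false OR false = false
[1.1.3.1] false → false (antecedent false ⇒ implication holds) = true
[1.1.3] NOT true = false
[1.1] false OR false OR false = false
[1] NOT false = true
[2.1.1.1.1] false AND false = false
[2.1.1.1.2.1] true AND false = false
[2.1.1.1.2] NOT false = true
[2.1.1.1] false AND true = false
[2.1.1] NOT false = true
[2.1.2.1.1.1] NOT true = false
[2.1.2.1.1] NOT false = true
[2.1.2.1] NOT true = false
[2.1.2.2] false OR false OR true = true
[2.1.2] false → true (antecedent false ⇒ implication holds) = true
[2.1] true → true = true
[2] NOT true = false
[root] true OR false = true
Overall: true → awarded

Awarded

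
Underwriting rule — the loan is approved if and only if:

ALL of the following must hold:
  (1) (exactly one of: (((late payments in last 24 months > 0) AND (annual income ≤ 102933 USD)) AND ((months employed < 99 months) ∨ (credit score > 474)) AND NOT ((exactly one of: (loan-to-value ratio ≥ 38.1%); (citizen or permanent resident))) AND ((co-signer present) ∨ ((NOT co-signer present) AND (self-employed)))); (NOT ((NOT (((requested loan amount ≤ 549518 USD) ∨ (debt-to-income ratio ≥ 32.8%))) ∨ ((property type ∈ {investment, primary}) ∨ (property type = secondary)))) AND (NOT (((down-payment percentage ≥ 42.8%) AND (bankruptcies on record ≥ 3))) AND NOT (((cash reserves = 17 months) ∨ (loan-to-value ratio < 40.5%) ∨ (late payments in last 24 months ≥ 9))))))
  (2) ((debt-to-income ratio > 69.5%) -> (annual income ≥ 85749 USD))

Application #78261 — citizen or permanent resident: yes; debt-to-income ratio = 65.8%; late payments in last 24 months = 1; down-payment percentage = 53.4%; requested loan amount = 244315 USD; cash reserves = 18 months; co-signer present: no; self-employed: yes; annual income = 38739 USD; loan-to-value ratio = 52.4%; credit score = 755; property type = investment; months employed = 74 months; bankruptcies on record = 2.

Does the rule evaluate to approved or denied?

Atomic conditions:
  late payments in last 24 months > 0: 1 > 0 is true
  annual income ≤ 102933 USD: 38739 ≤ 102933 is true
  months employed < 99 months: 74 < 99 is true
  credit score > 474: 755 > 474 is true
  loan-to-value ratio ≥ 38.1%: 52.4 ≥ 38.1 is true
  citizen or permanent resident: yes → true
  co-signer present: no → false
  NOT co-signer present: no → true
  self-employed: yes → true
  requested loan amount ≤ 549518 USD: 244315 ≤ 549518 is true
  debt-to-income ratio ≥ 32.8%: 65.8 ≥ 32.8 is true
  property type ∈ {investment, primary}: investment is in the set → true
  property type = secondary: investment == secondary is false
  down-payment percentage ≥ 42.8%: 53.4 ≥ 42.8 is true
  bankruptcies on record ≥ 3: 2 ≥ 3 is false
  cash reserves = 17 months: 18 == 17 is false
  loan-to-value ratio < 40.5%: 52.4 < 40.5 is false
  late payments in last 24 months ≥ 9: 1 ≥ 9 is false
  debt-to-income ratio > 69.5%: 65.8 > 69.5 is false
  annual income ≥ 85749 USD: 38739 ≥ 85749 is false
Combine:
[1.1.1] true AND true = true
[1.1.2] true OR true = true
[1.1.3.1] exactly-one(true, true) = false
[1.1.3] NOT false = true
[1.1.4.2] true AND true = true
[1.1.4] false OR true = true
[1.1] true AND true AND true AND true = true
[1.2.1.1.1.1] true OR true = true
[1.2.1.1.1] NOT true = false
[1.2.1.1.2] true OR false = true
[1.2.1.1] false OR true = true
[1.2.1] NOT true = false
[1.2.2.1.1] true AND false = false
[1.2.2.1] NOT false = true
[1.2.2.2.1] false OR false OR false = false
[1.2.2.2] NOT false = true
[1.2.2] true AND true = true
[1.2] false AND true = false
[1] exactly-one(true, false) = true
[2] false → false (antecedent false ⇒ implication holds) = true
[root] true AND true = true
Overall: true → approved

Approved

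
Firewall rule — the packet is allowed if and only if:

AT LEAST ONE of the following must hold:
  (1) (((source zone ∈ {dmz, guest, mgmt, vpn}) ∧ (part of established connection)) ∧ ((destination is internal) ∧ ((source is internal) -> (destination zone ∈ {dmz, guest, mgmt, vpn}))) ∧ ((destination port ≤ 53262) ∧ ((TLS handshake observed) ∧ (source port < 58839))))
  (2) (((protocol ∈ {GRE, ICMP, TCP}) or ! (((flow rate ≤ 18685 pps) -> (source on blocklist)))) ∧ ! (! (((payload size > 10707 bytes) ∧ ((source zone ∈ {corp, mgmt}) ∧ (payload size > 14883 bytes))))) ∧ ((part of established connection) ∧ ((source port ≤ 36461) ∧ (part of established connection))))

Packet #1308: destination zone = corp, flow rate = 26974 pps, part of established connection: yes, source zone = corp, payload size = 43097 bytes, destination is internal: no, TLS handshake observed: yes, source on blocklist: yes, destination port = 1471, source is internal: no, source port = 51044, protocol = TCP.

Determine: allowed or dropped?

Atomic conditions:
  source zone ∈ {dmz, guest, mgmt, vpn}: corp is not in the set → false
  part of established connection: yes → true
  destination is internal: no → false
  source is internal: no → false
  destination zone ∈ {dmz, guest, mgmt, vpn}: corp is not in the set → false
  destination port ≤ 53262: 1471 ≤ 53262 is true
  TLS handshake observed: yes → true
  source port < 58839: 51044 < 58839 is true
  protocol ∈ {GRE, ICMP, TCP}: TCP is in the set → true
  flow rate ≤ 18685 pps: 26974 ≤ 18685 is false
  source on blocklist: yes → true
  payload size > 10707 bytes: 43097 > 10707 is true
  source zone ∈ {corp, mgmt}: corp is in the set → true
  payload size > 14883 bytes: 43097 > 14883 is true
  source port ≤ 36461: 51044 ≤ 36461 is false
Combine:
[1.1] false AND true = false
[1.2.2] false → false (antecedent false ⇒ implication holds) = true
[1.2] false AND true = false
[1.3.2] true AND true = true
[1.3] true AND true = true
[1] false AND false AND true = false
[2.1.2.1] false → true (antecedent false ⇒ implication holds) = true
[2.1.2] NOT true = false
[2.1] true OR false = true
[2.2.1.1.2] true AND true = true
[2.2.1.1] true AND true = true
[2.2.1] NOT true = false
[2.2] NOT false = true
[2.3.2] false AND true = false
[2.3] true AND false = false
[2] true AND true AND false = false
[root] false OR false = false
Overall: false → dropped

Dropped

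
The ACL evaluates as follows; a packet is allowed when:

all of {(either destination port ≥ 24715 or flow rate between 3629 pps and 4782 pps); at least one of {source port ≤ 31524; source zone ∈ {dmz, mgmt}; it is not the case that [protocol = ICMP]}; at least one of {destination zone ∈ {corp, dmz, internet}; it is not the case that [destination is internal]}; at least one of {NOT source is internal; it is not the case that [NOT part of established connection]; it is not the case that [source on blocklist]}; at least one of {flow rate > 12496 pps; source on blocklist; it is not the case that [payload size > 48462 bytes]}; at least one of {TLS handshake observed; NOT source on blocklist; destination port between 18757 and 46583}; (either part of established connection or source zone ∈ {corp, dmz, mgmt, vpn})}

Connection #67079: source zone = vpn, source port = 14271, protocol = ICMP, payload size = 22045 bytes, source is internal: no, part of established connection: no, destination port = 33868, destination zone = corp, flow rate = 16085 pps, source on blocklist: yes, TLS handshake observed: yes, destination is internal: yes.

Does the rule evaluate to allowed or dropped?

Atomic conditions:
  destination port ≥ 24715: 33868 ≥ 24715 is true
  flow rate between 3629 pps and 4782 pps: 16085 in [3629, 4782] is false
  source port ≤ 31524: 14271 ≤ 31524 is true
  source zone ∈ {dmz, mgmt}: vpn is not in the set → false
  protocol = ICMP: ICMP == ICMP is true
  destination zone ∈ {corp, dmz, internet}: corp is in the set → true
  destination is internal: yes → true
  NOT source is internal: no → true
  NOT part of established connection: no → true
  source on blocklist: yes → true
  flow rate > 12496 pps: 16085 > 12496 is true
  payload size > 48462 bytes: 22045 > 48462 is false
  TLS handshake observed: yes → true
  NOT source on blocklist: yes → false
  destination port between 18757 and 46583: 33868 in [18757, 46583] is true
  part of established connection: no → false
  source zone ∈ {corp, dmz, mgmt, vpn}: vpn is in the set → true
Combine:
[1] true OR false = true
[2.3] NOT true = false
[2] true OR false OR false = true
[3.2] NOT true = false
[3] true OR false = true
[4.2] NOT true = false
[4.3] NOT true = false
[4] true OR false OR false = true
[5.3] NOT false = true
[5] true OR true OR true = true
[6] true OR false OR true = true
[7] false OR true = true
[root] true AND true AND true AND true AND true AND true AND true = true
Overall: true → allowed

Allowed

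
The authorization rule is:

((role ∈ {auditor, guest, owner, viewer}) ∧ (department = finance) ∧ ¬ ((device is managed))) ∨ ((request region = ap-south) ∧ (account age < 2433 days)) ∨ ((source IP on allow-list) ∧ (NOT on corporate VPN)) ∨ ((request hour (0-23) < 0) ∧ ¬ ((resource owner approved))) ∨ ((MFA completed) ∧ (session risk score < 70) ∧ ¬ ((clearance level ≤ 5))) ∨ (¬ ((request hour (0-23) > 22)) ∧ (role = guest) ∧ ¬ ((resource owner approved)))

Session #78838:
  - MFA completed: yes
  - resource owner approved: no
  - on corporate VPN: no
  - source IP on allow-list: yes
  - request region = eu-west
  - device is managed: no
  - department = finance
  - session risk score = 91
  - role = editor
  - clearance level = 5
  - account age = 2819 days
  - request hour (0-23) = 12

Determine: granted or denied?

Atomic conditions:
  role ∈ {auditor, guest, owner, viewer}: editor is not in the set → false
  department = finance: finance == finance is true
  device is managed: no → false
  request region = ap-south: eu-west == ap-south is false
  account age < 2433 days: 2819 < 2433 is false
  source IP on allow-list: yes → true
  NOT on corporate VPN: no → true
  request hour (0-23) < 0: 12 < 0 is false
  resource owner approved: no → false
  MFA completed: yes → true
  session risk score < 70: 91 < 70 is false
  clearance level ≤ 5: 5 ≤ 5 is true
  request hour (0-23) > 22: 12 > 22 is false
  role = guest: editor == guest is false
Combine:
[1.3] NOT false = true
[1] false AND true AND true = false
[2] false AND false = false
[3] true AND true = true
[4.2] NOT false = true
[4] false AND true = false
[5.3] NOT true = false
[5] true AND false AND false = false
[6.1] NOT false = true
[6.3] NOT false = true
[6] true AND false AND true = false
[root] false OR false OR true OR false OR false OR false = true
Overall: true → granted

Granted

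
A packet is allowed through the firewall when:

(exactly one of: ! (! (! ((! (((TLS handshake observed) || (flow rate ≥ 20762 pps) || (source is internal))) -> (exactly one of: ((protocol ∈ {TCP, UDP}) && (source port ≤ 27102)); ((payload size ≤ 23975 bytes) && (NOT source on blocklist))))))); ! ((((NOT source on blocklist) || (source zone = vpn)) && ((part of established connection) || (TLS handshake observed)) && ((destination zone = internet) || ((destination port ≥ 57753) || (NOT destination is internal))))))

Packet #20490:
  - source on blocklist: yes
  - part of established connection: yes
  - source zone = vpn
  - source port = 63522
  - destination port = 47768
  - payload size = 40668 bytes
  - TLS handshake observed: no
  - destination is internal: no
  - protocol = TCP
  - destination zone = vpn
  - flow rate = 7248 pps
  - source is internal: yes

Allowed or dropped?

Atomic conditions:
  TLS handshake observed: no → false
  flow rate ≥ 20762 pps: 7248 ≥ 20762 is false
  source is internal: yes → true
  protocol ∈ {TCP, UDP}: TCP is in the set → true
  source port ≤ 27102: 63522 ≤ 27102 is false
  payload size ≤ 23975 bytes: 40668 ≤ 23975 is false
  NOT source on blocklist: yes → false
  source zone = vpn: vpn == vpn is true
  part of established connection: yes → true
  destination zone = internet: vpn == internet is false
  destination port ≥ 57753: 47768 ≥ 57753 is false
  NOT destination is internal: no → true
Combine:
[1.1.1.1.1.1] false OR false OR true = true
[1.1.1.1.1] NOT true = false
[1.1.1.1.2.1] true AND false = false
[1.1.1.1.2.2] false AND false = false
[1.1.1.1.2] exactly-one(false, false) = false
[1.1.1.1] false → false (antecedent false ⇒ implication holds) = true
[1.1.1] NOT true = false
[1.1] NOT false = true
[1] NOT true = false
[2.1.1] false OR true = true
[2.1.2] true OR false = true
[2.1.3.2] false OR true = true
[2.1.3] false OR true = true
[2.1] true AND true AND true = true
[2] NOT true = false
[root] exactly-one(false, false) = false
Overall: false → dropped

Dropped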